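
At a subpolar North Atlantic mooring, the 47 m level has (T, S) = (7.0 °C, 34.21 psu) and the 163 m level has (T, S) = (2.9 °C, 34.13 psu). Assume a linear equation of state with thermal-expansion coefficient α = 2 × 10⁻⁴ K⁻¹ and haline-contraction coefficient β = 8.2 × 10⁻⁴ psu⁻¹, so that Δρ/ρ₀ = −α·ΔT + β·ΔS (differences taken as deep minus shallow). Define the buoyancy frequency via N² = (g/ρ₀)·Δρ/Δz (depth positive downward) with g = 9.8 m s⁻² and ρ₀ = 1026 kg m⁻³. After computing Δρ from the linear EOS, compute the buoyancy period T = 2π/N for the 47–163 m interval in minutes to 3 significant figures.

13.1 min

ΔT = -4.1 K, ΔS = -0.08 psu (deep − shallow).
Δρ/ρ₀ = −αΔT + βΔS = 8.20 × 10⁻⁴ − 6.56 × 10⁻⁵ = 7.544 × 10⁻⁴, so Δρ ≈ 0.7740 kg m⁻³.
N² = (g/ρ₀)·Δρ/Δz = g·(Δρ/ρ₀)/Δz = 9.8 × 7.544 × 10⁻⁴ / 116 = 6.3734 × 10⁻⁵ s⁻².
N = √(6.3734 × 10⁻⁵) = 7.9834 × 10⁻³ rad s⁻¹ → T = 2π/N = 787.03 s = 13.117 min ≈ 13.1 min.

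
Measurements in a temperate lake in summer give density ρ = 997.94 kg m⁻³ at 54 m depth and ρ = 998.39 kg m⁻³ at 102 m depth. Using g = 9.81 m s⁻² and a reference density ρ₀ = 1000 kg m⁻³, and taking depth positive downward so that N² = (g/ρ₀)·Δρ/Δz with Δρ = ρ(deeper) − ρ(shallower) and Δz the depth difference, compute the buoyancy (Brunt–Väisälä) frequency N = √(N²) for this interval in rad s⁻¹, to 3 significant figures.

9.59 × 10⁻³ rad s⁻¹

Δρ = 998.39 − 997.94 = 0.45 kg m⁻³ over Δz = 102 − 54 = 48 m.
N² = (9.81/1000) × (0.45/48) = 9.1969 × 10⁻⁵ s⁻².
N = √(9.1969 × 10⁻⁵) = 9.5900 × 10⁻³ rad s⁻¹ ≈ 9.59 × 10⁻³ rad s⁻¹.
A positive N² confirms static stability across the interval.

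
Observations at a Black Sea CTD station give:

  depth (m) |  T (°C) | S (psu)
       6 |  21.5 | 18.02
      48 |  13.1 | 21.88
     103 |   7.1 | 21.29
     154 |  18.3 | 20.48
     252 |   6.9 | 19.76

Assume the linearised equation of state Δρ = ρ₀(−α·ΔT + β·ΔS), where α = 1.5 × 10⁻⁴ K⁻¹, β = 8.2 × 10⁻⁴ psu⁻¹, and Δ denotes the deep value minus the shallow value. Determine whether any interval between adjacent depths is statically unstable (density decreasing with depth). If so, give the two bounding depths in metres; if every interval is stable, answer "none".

Evaluate Δρ/ρ₀ = −αΔT + βΔS across each adjacent pair:
  6–48 m: −αΔT+βΔS = −(1.5 × 10⁻⁴)(-8.4)+(8.2 × 10⁻⁴)(+3.86) = 4.4 × 10⁻³ → stable
  48–103 m: −αΔT+βΔS = −(1.5 × 10⁻⁴)(-6.0)+(8.2 × 10⁻⁴)(-0.59) = 4.2 × 10⁻⁴ → stable
  103–154 m: −αΔT+βΔS = −(1.5 × 10⁻⁴)(+11.2)+(8.2 × 10⁻⁴)(-0.81) = -2.3 × 10⁻³ → UNSTABLE
  154–252 m: −αΔT+βΔS = −(1.5 × 10⁻⁴)(-11.4)+(8.2 × 10⁻⁴)(-0.72) = 1.1 × 10⁻³ → stable
The 103–154 m interval has Δρ < 0: lighter water underlies denser water.

103–154 m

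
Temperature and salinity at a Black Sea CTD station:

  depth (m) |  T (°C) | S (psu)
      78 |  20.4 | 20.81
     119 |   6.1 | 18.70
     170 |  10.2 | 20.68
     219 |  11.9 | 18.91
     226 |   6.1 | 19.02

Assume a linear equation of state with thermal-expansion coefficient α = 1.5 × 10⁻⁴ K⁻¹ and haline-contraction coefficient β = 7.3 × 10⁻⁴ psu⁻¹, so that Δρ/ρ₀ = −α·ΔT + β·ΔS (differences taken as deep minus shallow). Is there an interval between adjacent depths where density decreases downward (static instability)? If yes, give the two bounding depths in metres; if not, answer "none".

170–219 m

Evaluate Δρ/ρ₀ = −αΔT + βΔS across each adjacent pair:
  78–119 m: −αΔT+βΔS = −(1.5 × 10⁻⁴)(-14.3)+(7.3 × 10⁻⁴)(-2.11) = 6.0 × 10⁻⁴ → stable
  119–170 m: −αΔT+βΔS = −(1.5 × 10⁻⁴)(+4.1)+(7.3 × 10⁻⁴)(+1.98) = 8.3 × 10⁻⁴ → stable
  170–219 m: −αΔT+βΔS = −(1.5 × 10⁻⁴)(+1.7)+(7.3 × 10⁻⁴)(-1.77) = -1.5 × 10⁻³ → UNSTABLE
  219–226 m: −αΔT+βΔS = −(1.5 × 10⁻⁴)(-5.8)+(7.3 × 10⁻⁴)(+0.11) = 9.5 × 10⁻⁴ → stable
The 170–219 m interval has Δρ < 0: lighter water underlies denser water.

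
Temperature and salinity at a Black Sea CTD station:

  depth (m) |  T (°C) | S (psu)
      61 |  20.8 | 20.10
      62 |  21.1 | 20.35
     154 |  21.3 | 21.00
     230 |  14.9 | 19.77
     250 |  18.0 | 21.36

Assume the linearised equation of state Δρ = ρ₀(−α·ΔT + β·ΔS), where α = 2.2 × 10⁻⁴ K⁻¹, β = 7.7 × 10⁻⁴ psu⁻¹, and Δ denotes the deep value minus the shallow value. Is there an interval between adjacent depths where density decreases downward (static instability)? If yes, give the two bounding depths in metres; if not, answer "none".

Evaluate Δρ/ρ₀ = −αΔT + βΔS across each adjacent pair:
  61–62 m: −αΔT+βΔS = −(2.2 × 10⁻⁴)(+0.3)+(7.7 × 10⁻⁴)(+0.25) = 1.3 × 10⁻⁴ → stable
  62–154 m: −αΔT+βΔS = −(2.2 × 10⁻⁴)(+0.2)+(7.7 × 10⁻⁴)(+0.65) = 4.6 × 10⁻⁴ → stable
  154–230 m: −αΔT+βΔS = −(2.2 × 10⁻⁴)(-6.4)+(7.7 × 10⁻⁴)(-1.23) = 4.6 × 10⁻⁴ → stable
  230–250 m: −αΔT+βΔS = −(2.2 × 10⁻⁴)(+3.1)+(7.7 × 10⁻⁴)(+1.59) = 5.4 × 10⁻⁴ → stable
Every interval has Δρ > 0: the column is stably stratified throughout.

none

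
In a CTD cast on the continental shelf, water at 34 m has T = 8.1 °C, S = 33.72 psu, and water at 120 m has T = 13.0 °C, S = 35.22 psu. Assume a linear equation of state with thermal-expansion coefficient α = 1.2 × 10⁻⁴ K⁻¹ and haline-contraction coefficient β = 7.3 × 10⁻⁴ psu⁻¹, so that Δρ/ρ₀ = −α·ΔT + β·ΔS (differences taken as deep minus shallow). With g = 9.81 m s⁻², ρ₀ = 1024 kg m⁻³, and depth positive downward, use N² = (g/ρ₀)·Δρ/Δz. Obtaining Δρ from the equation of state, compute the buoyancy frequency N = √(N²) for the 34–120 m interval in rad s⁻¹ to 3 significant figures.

7.60 × 10⁻³ rad s⁻¹

ΔT = +4.9 K, ΔS = +1.50 psu (deep − shallow).
Δρ/ρ₀ = −αΔT + βΔS = -5.88 × 10⁻⁴ + 1.095 × 10⁻³ = 5.07 × 10⁻⁴, so Δρ ≈ 0.5192 kg m⁻³.
N² = (g/ρ₀)·Δρ/Δz = g·(Δρ/ρ₀)/Δz = 9.81 × 5.07 × 10⁻⁴ / 86 = 5.7833 × 10⁻⁵ s⁻².
N = √(5.7833 × 10⁻⁵) = 7.6048 × 10⁻³ rad s⁻¹ ≈ 7.60 × 10⁻³ rad s⁻¹.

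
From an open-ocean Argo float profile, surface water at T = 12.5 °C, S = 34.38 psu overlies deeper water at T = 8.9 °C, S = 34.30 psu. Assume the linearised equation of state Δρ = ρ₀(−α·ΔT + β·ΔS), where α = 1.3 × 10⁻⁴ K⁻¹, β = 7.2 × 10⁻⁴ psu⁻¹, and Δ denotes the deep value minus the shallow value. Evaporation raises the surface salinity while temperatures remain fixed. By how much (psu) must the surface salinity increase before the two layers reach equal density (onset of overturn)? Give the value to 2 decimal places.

Neutral buoyancy requires −α(T_deep − T_surf) + β(S_deep − S_surf′) = 0.
S_surf′ = S_deep − (α/β)·ΔT = 34.30 − (1.3 × 10⁻⁴/7.2 × 10⁻⁴)·(-3.6) = 34.9500 psu.
Increase required: 34.9500 − 34.38 = 0.5700 psu.

0.57 psu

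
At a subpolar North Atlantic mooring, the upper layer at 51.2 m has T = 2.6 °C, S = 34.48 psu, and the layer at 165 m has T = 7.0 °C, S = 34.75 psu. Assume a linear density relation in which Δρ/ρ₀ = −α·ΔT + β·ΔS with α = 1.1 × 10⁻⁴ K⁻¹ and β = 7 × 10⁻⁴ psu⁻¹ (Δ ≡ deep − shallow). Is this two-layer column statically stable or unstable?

ΔT = 7.0 − 2.6 = +4.4 K and ΔS = 34.75 − 34.48 = +0.27 psu (deep − shallow).
−αΔT = -4.84 × 10⁻⁴; βΔS = 1.89 × 10⁻⁴; sum Δρ/ρ₀ = -2.95 × 10⁻⁴.
Δρ/ρ₀ < 0, so Δρ < 0: deeper water is lighter → statically unstable; the column would overturn.

unstable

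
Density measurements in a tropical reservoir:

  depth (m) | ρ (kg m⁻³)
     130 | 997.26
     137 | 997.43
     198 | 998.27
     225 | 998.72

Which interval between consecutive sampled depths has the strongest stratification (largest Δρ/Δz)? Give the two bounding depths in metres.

130–137 m

Compute the density gradient over each adjacent pair:
  130–137 m: Δρ/Δz = 0.17/7 = 0.024 kg m⁻⁴
  137–198 m: Δρ/Δz = 0.84/61 = 0.014 kg m⁻⁴
  198–225 m: Δρ/Δz = 0.45/27 = 0.017 kg m⁻⁴
The largest gradient is in the 130–137 m interval — the pycnocline.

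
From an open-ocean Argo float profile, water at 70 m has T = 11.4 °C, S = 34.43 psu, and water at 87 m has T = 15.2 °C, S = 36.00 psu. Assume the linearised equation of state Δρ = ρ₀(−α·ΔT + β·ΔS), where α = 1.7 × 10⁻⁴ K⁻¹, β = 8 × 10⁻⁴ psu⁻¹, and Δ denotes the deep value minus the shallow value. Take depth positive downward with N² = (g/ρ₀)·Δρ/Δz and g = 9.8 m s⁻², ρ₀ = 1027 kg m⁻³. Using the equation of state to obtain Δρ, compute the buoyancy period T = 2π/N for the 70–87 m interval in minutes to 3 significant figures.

5.58 min

ΔT = +3.8 K, ΔS = +1.57 psu (deep − shallow).
Δρ/ρ₀ = −αΔT + βΔS = -6.46 × 10⁻⁴ + 1.256 × 10⁻³ = 6.10 × 10⁻⁴, so Δρ ≈ 0.6265 kg m⁻³.
N² = (g/ρ₀)·Δρ/Δz = g·(Δρ/ρ₀)/Δz = 9.8 × 6.10 × 10⁻⁴ / 17 = 3.5165 × 10⁻⁴ s⁻².
N = √(3.5165 × 10⁻⁴) = 0.018752 rad s⁻¹ → T = 2π/N = 335.07 s = 5.5845 min ≈ 5.58 min.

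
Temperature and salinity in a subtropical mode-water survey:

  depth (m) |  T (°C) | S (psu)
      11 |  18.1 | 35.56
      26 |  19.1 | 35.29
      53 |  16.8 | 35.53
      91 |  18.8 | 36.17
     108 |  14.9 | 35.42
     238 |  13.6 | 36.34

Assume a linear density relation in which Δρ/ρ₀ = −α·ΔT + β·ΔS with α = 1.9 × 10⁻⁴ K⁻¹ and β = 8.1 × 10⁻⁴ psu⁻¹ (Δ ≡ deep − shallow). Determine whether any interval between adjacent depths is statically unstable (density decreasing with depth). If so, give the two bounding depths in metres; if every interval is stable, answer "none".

Evaluate Δρ/ρ₀ = −αΔT + βΔS across each adjacent pair:
  11–26 m: −αΔT+βΔS = −(1.9 × 10⁻⁴)(+1.0)+(8.1 × 10⁻⁴)(-0.27) = -4.1 × 10⁻⁴ → UNSTABLE
  26–53 m: −αΔT+βΔS = −(1.9 × 10⁻⁴)(-2.3)+(8.1 × 10⁻⁴)(+0.24) = 6.3 × 10⁻⁴ → stable
  53–91 m: −αΔT+βΔS = −(1.9 × 10⁻⁴)(+2.0)+(8.1 × 10⁻⁴)(+0.64) = 1.4 × 10⁻⁴ → stable
  91–108 m: −αΔT+βΔS = −(1.9 × 10⁻⁴)(-3.9)+(8.1 × 10⁻⁴)(-0.75) = 1.3 × 10⁻⁴ → stable
  108–238 m: −αΔT+βΔS = −(1.9 × 10⁻⁴)(-1.3)+(8.1 × 10⁻⁴)(+0.92) = 9.9 × 10⁻⁴ → stable
The 11–26 m interval has Δρ < 0: lighter water underlies denser water.

11–26 m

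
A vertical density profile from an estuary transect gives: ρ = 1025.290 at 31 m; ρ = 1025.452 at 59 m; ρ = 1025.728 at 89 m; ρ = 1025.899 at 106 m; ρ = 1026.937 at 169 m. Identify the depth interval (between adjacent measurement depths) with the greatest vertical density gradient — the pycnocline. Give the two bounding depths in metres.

106–169 m

Compute the density gradient over each adjacent pair:
  31–59 m: Δρ/Δz = 0.162/28 = 5.8 × 10⁻³ kg m⁻⁴
  59–89 m: Δρ/Δz = 0.276/30 = 9.2 × 10⁻³ kg m⁻⁴
  89–106 m: Δρ/Δz = 0.171/17 = 0.010 kg m⁻⁴
  106–169 m: Δρ/Δz = 1.038/63 = 0.016 kg m⁻⁴
The largest gradient is in the 106–169 m interval — the pycnocline.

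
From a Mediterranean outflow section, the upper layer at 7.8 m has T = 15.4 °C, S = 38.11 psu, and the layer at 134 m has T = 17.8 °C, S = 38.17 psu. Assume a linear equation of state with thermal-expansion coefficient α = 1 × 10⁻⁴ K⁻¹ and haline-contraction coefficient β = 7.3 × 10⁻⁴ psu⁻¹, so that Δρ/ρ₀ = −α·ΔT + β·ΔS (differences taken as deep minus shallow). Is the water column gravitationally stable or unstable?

ΔT = 17.8 − 15.4 = +2.4 K and ΔS = 38.17 − 38.11 = +0.06 psu (deep − shallow).
−αΔT = -2.40 × 10⁻⁴; βΔS = 4.38 × 10⁻⁵; sum Δρ/ρ₀ = -1.962 × 10⁻⁴.
Δρ/ρ₀ < 0, so Δρ < 0: deeper water is lighter → statically unstable; the column would overturn.

unstable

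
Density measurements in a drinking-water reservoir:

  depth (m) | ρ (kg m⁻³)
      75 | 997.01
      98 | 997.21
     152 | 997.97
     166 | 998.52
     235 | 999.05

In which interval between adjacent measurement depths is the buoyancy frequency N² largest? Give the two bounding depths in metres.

Compute the density gradient over each adjacent pair:
  75–98 m: Δρ/Δz = 0.20/23 = 8.7 × 10⁻³ kg m⁻⁴
  98–152 m: Δρ/Δz = 0.76/54 = 0.014 kg m⁻⁴
  152–166 m: Δρ/Δz = 0.55/14 = 0.039 kg m⁻⁴
  166–235 m: Δρ/Δz = 0.53/69 = 7.7 × 10⁻³ kg m⁻⁴
The largest gradient is in the 152–166 m interval — the pycnocline.

152–166 m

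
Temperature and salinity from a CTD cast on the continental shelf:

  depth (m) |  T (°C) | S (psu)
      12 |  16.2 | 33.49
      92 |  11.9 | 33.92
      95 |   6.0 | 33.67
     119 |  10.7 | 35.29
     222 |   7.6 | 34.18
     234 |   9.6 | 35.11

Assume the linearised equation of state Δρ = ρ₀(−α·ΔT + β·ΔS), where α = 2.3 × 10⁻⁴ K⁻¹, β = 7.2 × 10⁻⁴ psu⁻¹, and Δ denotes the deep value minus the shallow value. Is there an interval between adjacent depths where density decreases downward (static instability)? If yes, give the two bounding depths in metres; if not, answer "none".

119–222 m

Evaluate Δρ/ρ₀ = −αΔT + βΔS across each adjacent pair:
  12–92 m: −αΔT+βΔS = −(2.3 × 10⁻⁴)(-4.3)+(7.2 × 10⁻⁴)(+0.43) = 1.3 × 10⁻³ → stable
  92–95 m: −αΔT+βΔS = −(2.3 × 10⁻⁴)(-5.9)+(7.2 × 10⁻⁴)(-0.25) = 1.2 × 10⁻³ → stable
  95–119 m: −αΔT+βΔS = −(2.3 × 10⁻⁴)(+4.7)+(7.2 × 10⁻⁴)(+1.62) = 8.5 × 10⁻⁵ → stable
  119–222 m: −αΔT+βΔS = −(2.3 × 10⁻⁴)(-3.1)+(7.2 × 10⁻⁴)(-1.11) = -8.6 × 10⁻⁵ → UNSTABLE
  222–234 m: −αΔT+βΔS = −(2.3 × 10⁻⁴)(+2.0)+(7.2 × 10⁻⁴)(+0.93) = 2.1 × 10⁻⁴ → stable
The 119–222 m interval has Δρ < 0: lighter water underlies denser water.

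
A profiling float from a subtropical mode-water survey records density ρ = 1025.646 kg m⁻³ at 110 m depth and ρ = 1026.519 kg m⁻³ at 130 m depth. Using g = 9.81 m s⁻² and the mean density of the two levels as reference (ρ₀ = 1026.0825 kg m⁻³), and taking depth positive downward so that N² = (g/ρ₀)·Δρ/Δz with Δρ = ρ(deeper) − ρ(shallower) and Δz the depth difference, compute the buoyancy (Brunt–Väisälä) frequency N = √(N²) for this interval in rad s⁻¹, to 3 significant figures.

0.0204 rad s⁻¹

Δρ = 1026.519 − 1025.646 = 0.873 kg m⁻³ over Δz = 130 − 110 = 20 m.
N² = (9.81/1026.0825) × (0.873/20) = 4.1732 × 10⁻⁴ s⁻².
N = √(4.1732 × 10⁻⁴) = 0.020428 rad s⁻¹ ≈ 0.0204 rad s⁻¹.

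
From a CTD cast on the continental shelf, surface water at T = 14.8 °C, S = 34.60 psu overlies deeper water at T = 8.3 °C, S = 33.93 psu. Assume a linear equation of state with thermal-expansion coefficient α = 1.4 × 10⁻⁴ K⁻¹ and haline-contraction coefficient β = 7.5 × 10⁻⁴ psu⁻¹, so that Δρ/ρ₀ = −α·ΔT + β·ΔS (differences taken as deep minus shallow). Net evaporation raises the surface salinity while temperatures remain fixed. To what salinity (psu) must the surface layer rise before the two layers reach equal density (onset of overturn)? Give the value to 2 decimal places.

35.14 psu

Neutral buoyancy requires −α(T_deep − T_surf) + β(S_deep − S_surf′) = 0.
S_surf′ = S_deep − (α/β)·ΔT = 33.93 − (1.4 × 10⁻⁴/7.5 × 10⁻⁴)·(-6.5) = 35.1433 psu.
Increase required: 35.1433 − 34.60 = 0.5433 psu.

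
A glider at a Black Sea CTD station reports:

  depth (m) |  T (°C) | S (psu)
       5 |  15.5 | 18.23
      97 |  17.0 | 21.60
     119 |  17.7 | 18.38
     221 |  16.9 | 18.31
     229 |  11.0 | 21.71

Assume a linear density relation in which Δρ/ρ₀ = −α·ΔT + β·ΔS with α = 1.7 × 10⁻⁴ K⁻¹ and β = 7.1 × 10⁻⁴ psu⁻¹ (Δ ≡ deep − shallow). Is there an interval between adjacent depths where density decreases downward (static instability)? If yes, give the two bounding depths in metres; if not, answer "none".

97–119 m

Evaluate Δρ/ρ₀ = −αΔT + βΔS across each adjacent pair:
  5–97 m: −αΔT+βΔS = −(1.7 × 10⁻⁴)(+1.5)+(7.1 × 10⁻⁴)(+3.37) = 2.1 × 10⁻³ → stable
  97–119 m: −αΔT+βΔS = −(1.7 × 10⁻⁴)(+0.7)+(7.1 × 10⁻⁴)(-3.22) = -2.4 × 10⁻³ → UNSTABLE
  119–221 m: −αΔT+βΔS = −(1.7 × 10⁻⁴)(-0.8)+(7.1 × 10⁻⁴)(-0.07) = 8.6 × 10⁻⁵ → stable
  221–229 m: −αΔT+βΔS = −(1.7 × 10⁻⁴)(-5.9)+(7.1 × 10⁻⁴)(+3.40) = 3.4 × 10⁻³ → stable
The 97–119 m interval has Δρ < 0: lighter water underlies denser water.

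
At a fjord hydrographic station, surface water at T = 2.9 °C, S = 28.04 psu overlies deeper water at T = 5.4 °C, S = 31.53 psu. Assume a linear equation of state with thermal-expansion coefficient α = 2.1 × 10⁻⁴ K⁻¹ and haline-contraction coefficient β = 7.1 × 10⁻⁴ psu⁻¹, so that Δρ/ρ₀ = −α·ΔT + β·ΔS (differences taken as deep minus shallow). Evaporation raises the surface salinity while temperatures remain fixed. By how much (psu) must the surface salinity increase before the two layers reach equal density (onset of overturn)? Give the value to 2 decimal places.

2.75 psu

Neutral buoyancy requires −α(T_deep − T_surf) + β(S_deep − S_surf′) = 0.
S_surf′ = S_deep − (α/β)·ΔT = 31.53 − (2.1 × 10⁻⁴/7.1 × 10⁻⁴)·(+2.5) = 30.7906 psu.
Increase required: 30.7906 − 28.04 = 2.7506 psu.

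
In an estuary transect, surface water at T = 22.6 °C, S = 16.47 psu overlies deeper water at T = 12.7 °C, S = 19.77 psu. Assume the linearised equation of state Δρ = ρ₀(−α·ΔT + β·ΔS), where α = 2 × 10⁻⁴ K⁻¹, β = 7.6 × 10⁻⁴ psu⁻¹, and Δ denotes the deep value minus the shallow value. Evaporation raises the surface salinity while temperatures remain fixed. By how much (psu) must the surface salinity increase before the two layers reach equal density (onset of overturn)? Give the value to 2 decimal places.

5.91 psu

Neutral buoyancy requires −α(T_deep − T_surf) + β(S_deep − S_surf′) = 0.
S_surf′ = S_deep − (α/β)·ΔT = 19.77 − (2 × 10⁻⁴/7.6 × 10⁻⁴)·(-9.9) = 22.3753 psu.
Increase required: 22.3753 − 16.47 = 5.9053 psu.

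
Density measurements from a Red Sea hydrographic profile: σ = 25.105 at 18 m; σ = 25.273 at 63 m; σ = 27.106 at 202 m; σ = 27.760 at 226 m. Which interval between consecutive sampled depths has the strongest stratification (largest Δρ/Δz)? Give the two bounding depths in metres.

202–226 m

Compute the density gradient over each adjacent pair:
  18–63 m: Δρ/Δz = 0.168/45 = 3.7 × 10⁻³ kg m⁻⁴
  63–202 m: Δρ/Δz = 1.833/139 = 0.013 kg m⁻⁴
  202–226 m: Δρ/Δz = 0.654/24 = 0.027 kg m⁻⁴
The largest gradient is in the 202–226 m interval — the pycnocline.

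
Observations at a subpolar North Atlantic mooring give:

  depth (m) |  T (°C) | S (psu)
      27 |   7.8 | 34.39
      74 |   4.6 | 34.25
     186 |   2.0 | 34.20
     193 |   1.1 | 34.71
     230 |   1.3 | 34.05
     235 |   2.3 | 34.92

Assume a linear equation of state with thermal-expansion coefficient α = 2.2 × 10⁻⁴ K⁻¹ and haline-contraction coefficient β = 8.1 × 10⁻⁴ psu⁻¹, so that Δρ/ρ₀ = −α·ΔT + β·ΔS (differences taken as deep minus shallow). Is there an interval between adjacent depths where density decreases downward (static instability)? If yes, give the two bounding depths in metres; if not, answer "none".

193–230 m

Evaluate Δρ/ρ₀ = −αΔT + βΔS across each adjacent pair:
  27–74 m: −αΔT+βΔS = −(2.2 × 10⁻⁴)(-3.2)+(8.1 × 10⁻⁴)(-0.14) = 5.9 × 10⁻⁴ → stable
  74–186 m: −αΔT+βΔS = −(2.2 × 10⁻⁴)(-2.6)+(8.1 × 10⁻⁴)(-0.05) = 5.3 × 10⁻⁴ → stable
  186–193 m: −αΔT+βΔS = −(2.2 × 10⁻⁴)(-0.9)+(8.1 × 10⁻⁴)(+0.51) = 6.1 × 10⁻⁴ → stable
  193–230 m: −αΔT+βΔS = −(2.2 × 10⁻⁴)(+0.2)+(8.1 × 10⁻⁴)(-0.66) = -5.8 × 10⁻⁴ → UNSTABLE
  230–235 m: −αΔT+βΔS = −(2.2 × 10⁻⁴)(+1.0)+(8.1 × 10⁻⁴)(+0.87) = 4.8 × 10⁻⁴ → stable
The 193–230 m interval has Δρ < 0: lighter water underlies denser water.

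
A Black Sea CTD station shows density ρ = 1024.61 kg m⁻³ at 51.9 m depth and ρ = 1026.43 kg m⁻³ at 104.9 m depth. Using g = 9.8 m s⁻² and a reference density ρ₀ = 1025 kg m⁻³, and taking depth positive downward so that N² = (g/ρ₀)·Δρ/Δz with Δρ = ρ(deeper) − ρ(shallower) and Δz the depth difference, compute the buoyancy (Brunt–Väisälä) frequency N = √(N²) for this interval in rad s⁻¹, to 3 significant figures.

0.0181 rad s⁻¹

Δρ = 1026.43 − 1024.61 = 1.82 kg m⁻³ over Δz = 104.9 − 51.9 = 53 m.
N² = (9.8/1025) × (1.82/53) = 3.2832 × 10⁻⁴ s⁻².
N = √(3.2832 × 10⁻⁴) = 0.018120 rad s⁻¹ ≈ 0.0181 rad s⁻¹.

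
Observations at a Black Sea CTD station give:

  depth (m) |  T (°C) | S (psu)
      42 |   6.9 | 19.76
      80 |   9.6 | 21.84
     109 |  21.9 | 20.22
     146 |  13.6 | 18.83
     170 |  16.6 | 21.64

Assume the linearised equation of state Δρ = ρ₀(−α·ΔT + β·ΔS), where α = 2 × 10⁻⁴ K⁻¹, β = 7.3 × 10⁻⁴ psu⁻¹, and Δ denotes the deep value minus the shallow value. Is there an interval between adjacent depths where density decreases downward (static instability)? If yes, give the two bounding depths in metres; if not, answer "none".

Evaluate Δρ/ρ₀ = −αΔT + βΔS across each adjacent pair:
  42–80 m: −αΔT+βΔS = −(2 × 10⁻⁴)(+2.7)+(7.3 × 10⁻⁴)(+2.08) = 9.8 × 10⁻⁴ → stable
  80–109 m: −αΔT+βΔS = −(2 × 10⁻⁴)(+12.3)+(7.3 × 10⁻⁴)(-1.62) = -3.6 × 10⁻³ → UNSTABLE
  109–146 m: −αΔT+βΔS = −(2 × 10⁻⁴)(-8.3)+(7.3 × 10⁻⁴)(-1.39) = 6.5 × 10⁻⁴ → stable
  146–170 m: −αΔT+βΔS = −(2 × 10⁻⁴)(+3.0)+(7.3 × 10⁻⁴)(+2.81) = 1.5 × 10⁻³ → stable
The 80–109 m interval has Δρ < 0: lighter water underlies denser water.

80–109 m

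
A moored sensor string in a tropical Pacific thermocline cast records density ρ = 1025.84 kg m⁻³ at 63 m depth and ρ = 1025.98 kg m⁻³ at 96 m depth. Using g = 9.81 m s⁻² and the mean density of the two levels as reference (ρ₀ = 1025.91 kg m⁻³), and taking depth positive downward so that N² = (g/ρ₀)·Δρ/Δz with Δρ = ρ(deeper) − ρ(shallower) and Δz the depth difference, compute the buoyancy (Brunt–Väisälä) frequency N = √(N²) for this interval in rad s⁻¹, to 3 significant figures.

6.37 × 10⁻³ rad s⁻¹

Δρ = 1025.98 − 1025.84 = 0.14 kg m⁻³ over Δz = 96 − 63 = 33 m.
N² = (9.81/1025.91) × (0.14/33) = 4.0567 × 10⁻⁵ s⁻².
N = √(4.0567 × 10⁻⁵) = 6.3692 × 10⁻³ rad s⁻¹ ≈ 6.37 × 10⁻³ rad s⁻¹.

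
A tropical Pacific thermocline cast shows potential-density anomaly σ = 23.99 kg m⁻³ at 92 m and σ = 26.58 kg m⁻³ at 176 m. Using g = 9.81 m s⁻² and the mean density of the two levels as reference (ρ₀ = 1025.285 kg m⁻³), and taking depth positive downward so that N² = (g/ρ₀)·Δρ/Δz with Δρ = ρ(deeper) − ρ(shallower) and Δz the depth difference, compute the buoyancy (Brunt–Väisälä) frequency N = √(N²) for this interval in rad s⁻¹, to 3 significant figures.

Δρ = 1026.58 − 1023.99 = 2.59 kg m⁻³ over Δz = 176 − 92 = 84 m.
N² = (9.81/1025.285) × (2.59/84) = 2.9502 × 10⁻⁴ s⁻².
N = √(2.9502 × 10⁻⁴) = 0.017176 rad s⁻¹ ≈ 0.0172 rad s⁻¹.

0.0172 rad s⁻¹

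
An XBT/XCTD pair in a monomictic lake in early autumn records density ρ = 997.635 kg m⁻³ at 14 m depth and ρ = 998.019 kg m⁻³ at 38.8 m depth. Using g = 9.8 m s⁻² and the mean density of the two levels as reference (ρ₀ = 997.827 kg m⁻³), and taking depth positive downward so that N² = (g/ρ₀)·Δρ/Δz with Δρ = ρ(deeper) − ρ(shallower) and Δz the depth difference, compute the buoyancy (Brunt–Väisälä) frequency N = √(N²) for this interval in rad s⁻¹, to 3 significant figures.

0.0123 rad s⁻¹

Δρ = 998.019 − 997.635 = 0.384 kg m⁻³ over Δz = 38.8 − 14 = 24.8 m.
N² = (9.8/997.827) × (0.384/24.8) = 1.5207 × 10⁻⁴ s⁻².
N = √(1.5207 × 10⁻⁴) = 0.012332 rad s⁻¹ ≈ 0.0123 rad s⁻¹.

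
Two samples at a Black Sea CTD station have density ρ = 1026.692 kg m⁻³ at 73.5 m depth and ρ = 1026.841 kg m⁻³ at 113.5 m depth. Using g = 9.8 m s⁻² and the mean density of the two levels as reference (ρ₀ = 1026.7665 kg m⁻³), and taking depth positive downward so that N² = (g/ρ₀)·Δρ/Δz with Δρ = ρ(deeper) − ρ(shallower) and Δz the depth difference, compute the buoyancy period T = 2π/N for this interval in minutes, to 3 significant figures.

Δρ = 1026.841 − 1026.692 = 0.149 kg m⁻³ over Δz = 113.5 − 73.5 = 40 m.
N² = (9.8/1026.7665) × (0.149/40) = 3.5553 × 10⁻⁵ s⁻².
N = √(3.5553 × 10⁻⁵) = 5.9626 × 10⁻³ rad s⁻¹, so T = 2π/N = 1.0538 × 10³ s = 17.563 min ≈ 17.6 min.
Since Δρ > 0 the layer is stably stratified.

17.6 min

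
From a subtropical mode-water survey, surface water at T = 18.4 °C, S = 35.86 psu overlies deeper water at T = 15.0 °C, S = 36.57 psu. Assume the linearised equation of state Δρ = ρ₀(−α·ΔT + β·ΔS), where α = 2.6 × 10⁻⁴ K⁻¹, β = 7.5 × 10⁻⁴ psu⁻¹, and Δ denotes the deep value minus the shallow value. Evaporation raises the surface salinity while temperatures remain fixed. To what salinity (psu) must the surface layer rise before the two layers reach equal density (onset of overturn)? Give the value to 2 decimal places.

37.75 psu

Neutral buoyancy requires −α(T_deep − T_surf) + β(S_deep − S_surf′) = 0.
S_surf′ = S_deep − (α/β)·ΔT = 36.57 − (2.6 × 10⁻⁴/7.5 × 10⁻⁴)·(-3.4) = 37.7487 psu.
Increase required: 37.7487 − 35.86 = 1.8887 psu.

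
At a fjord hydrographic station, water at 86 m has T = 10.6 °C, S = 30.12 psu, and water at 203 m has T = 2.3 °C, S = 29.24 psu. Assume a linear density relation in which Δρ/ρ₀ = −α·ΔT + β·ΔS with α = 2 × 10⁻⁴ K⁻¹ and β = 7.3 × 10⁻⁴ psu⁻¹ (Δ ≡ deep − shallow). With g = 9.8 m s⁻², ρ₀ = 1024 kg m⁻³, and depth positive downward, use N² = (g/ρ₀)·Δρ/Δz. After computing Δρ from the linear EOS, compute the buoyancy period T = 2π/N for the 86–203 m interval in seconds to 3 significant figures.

ΔT = -8.3 K, ΔS = -0.88 psu (deep − shallow).
Δρ/ρ₀ = −αΔT + βΔS = 1.66 × 10⁻³ − 6.424 × 10⁻⁴ = 1.0176 × 10⁻³, so Δρ ≈ 1.042 kg m⁻³.
N² = (g/ρ₀)·Δρ/Δz = g·(Δρ/ρ₀)/Δz = 9.8 × 1.0176 × 10⁻³ / 117 = 8.5235 × 10⁻⁵ s⁻².
N = √(8.5235 × 10⁻⁵) = 9.2323 × 10⁻³ rad s⁻¹ → T = 2π/N = 680.57 s ≈ 681 s.

681 s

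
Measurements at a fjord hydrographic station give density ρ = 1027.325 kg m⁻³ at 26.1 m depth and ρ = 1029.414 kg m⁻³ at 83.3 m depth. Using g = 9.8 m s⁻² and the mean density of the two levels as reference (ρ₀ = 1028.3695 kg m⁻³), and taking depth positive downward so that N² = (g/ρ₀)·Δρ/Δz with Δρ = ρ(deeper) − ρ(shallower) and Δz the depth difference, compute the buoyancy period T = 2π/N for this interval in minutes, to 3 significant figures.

5.61 min

Δρ = 1029.414 − 1027.325 = 2.089 kg m⁻³ over Δz = 83.3 − 26.1 = 57.2 m.
N² = (9.8/1028.3695) × (2.089/57.2) = 3.4803 × 10⁻⁴ s⁻².
N = √(3.4803 × 10⁻⁴) = 0.018656 rad s⁻¹, so T = 2π/N = 336.79 s = 5.6132 min ≈ 5.61 min.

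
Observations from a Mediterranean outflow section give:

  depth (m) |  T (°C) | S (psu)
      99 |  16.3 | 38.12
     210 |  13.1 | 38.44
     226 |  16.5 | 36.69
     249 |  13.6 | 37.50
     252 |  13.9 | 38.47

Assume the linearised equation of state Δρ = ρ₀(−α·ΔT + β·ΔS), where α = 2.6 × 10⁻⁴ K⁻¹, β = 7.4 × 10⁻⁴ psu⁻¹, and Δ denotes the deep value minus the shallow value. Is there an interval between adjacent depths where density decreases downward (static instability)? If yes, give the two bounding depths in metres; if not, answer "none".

210–226 m

Evaluate Δρ/ρ₀ = −αΔT + βΔS across each adjacent pair:
  99–210 m: −αΔT+βΔS = −(2.6 × 10⁻⁴)(-3.2)+(7.4 × 10⁻⁴)(+0.32) = 1.1 × 10⁻³ → stable
  210–226 m: −αΔT+βΔS = −(2.6 × 10⁻⁴)(+3.4)+(7.4 × 10⁻⁴)(-1.75) = -2.2 × 10⁻³ → UNSTABLE
  226–249 m: −αΔT+βΔS = −(2.6 × 10⁻⁴)(-2.9)+(7.4 × 10⁻⁴)(+0.81) = 1.4 × 10⁻³ → stable
  249–252 m: −αΔT+βΔS = −(2.6 × 10⁻⁴)(+0.3)+(7.4 × 10⁻⁴)(+0.97) = 6.4 × 10⁻⁴ → stable
The 210–226 m interval has Δρ < 0: lighter water underlies denser water.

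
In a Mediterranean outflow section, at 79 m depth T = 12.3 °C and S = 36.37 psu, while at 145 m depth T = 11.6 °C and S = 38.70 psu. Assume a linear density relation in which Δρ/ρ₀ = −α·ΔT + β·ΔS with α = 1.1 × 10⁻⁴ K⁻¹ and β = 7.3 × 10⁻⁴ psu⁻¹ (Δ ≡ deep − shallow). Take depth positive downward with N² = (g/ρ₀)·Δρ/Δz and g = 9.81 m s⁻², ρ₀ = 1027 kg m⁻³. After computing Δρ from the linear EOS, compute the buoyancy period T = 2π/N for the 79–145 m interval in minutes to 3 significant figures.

6.44 min

ΔT = -0.7 K, ΔS = +2.33 psu (deep − shallow).
Δρ/ρ₀ = −αΔT + βΔS = 7.70 × 10⁻⁵ + 1.7009 × 10⁻³ = 1.7779 × 10⁻³, so Δρ ≈ 1.826 kg m⁻³.
N² = (g/ρ₀)·Δρ/Δz = g·(Δρ/ρ₀)/Δz = 9.81 × 1.7779 × 10⁻³ / 66 = 2.6426 × 10⁻⁴ s⁻².
N = √(2.6426 × 10⁻⁴) = 0.016256 rad s⁻¹ → T = 2π/N = 386.51 s = 6.4418 min ≈ 6.44 min.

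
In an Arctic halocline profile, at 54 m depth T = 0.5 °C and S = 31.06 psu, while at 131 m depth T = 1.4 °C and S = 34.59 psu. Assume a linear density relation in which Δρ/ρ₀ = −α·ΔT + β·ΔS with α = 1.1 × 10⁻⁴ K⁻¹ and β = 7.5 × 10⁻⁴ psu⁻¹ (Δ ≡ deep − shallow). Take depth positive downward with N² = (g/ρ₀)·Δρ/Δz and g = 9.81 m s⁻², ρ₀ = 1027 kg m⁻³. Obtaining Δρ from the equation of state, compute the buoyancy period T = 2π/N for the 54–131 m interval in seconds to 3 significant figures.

ΔT = +0.9 K, ΔS = +3.53 psu (deep − shallow).
Δρ/ρ₀ = −αΔT + βΔS = -9.90 × 10⁻⁵ + 2.6475 × 10⁻³ = 2.5485 × 10⁻³, so Δρ ≈ 2.617 kg m⁻³.
N² = (g/ρ₀)·Δρ/Δz = g·(Δρ/ρ₀)/Δz = 9.81 × 2.5485 × 10⁻³ / 77 = 3.2469 × 10⁻⁴ s⁻².
N = √(3.2469 × 10⁻⁴) = 0.018019 rad s⁻¹ → T = 2π/N = 348.70 s ≈ 349 s.

349 s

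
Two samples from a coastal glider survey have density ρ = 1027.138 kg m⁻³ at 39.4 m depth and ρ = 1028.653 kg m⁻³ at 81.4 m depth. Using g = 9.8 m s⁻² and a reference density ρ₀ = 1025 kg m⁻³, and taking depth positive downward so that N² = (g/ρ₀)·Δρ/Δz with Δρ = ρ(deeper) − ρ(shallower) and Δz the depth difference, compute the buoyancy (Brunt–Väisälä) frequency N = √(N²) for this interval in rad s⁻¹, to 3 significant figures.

Δρ = 1028.653 − 1027.138 = 1.515 kg m⁻³ over Δz = 81.4 − 39.4 = 42 m.
N² = (9.8/1025) × (1.515/42) = 3.4488 × 10⁻⁴ s⁻².
N = √(3.4488 × 10⁻⁴) = 0.018571 rad s⁻¹ ≈ 0.0186 rad s⁻¹.
Since Δρ > 0 the layer is stably stratified.

0.0186 rad s⁻¹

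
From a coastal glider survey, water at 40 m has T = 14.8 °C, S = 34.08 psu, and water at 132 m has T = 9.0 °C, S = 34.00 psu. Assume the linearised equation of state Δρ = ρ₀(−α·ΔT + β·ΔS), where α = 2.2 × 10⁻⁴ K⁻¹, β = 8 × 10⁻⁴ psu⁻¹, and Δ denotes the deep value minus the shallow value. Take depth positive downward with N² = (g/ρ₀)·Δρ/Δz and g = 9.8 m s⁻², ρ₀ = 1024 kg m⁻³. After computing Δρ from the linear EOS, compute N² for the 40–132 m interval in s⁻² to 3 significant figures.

ΔT = -5.8 K, ΔS = -0.08 psu (deep − shallow).
Δρ/ρ₀ = −αΔT + βΔS = 1.276 × 10⁻³ − 6.40 × 10⁻⁵ = 1.212 × 10⁻³, so Δρ ≈ 1.241 kg m⁻³.
N² = (g/ρ₀)·Δρ/Δz = g·(Δρ/ρ₀)/Δz = 9.8 × 1.212 × 10⁻³ / 92 = 1.2910 × 10⁻⁴ s⁻² ≈ 1.29 × 10⁻⁴ s⁻².

1.29 × 10⁻⁴ s⁻²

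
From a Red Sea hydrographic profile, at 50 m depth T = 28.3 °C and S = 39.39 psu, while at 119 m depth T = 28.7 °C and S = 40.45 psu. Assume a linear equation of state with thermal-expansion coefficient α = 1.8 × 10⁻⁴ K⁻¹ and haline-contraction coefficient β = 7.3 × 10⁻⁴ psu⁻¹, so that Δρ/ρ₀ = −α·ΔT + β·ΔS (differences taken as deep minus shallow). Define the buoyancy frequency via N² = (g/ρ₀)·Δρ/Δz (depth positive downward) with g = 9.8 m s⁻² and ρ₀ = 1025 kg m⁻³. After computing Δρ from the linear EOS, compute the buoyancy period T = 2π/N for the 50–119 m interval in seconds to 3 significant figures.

ΔT = +0.4 K, ΔS = +1.06 psu (deep − shallow).
Δρ/ρ₀ = −αΔT + βΔS = -7.20 × 10⁻⁵ + 7.738 × 10⁻⁴ = 7.018 × 10⁻⁴, so Δρ ≈ 0.7193 kg m⁻³.
N² = (g/ρ₀)·Δρ/Δz = g·(Δρ/ρ₀)/Δz = 9.8 × 7.018 × 10⁻⁴ / 69 = 9.9676 × 10⁻⁵ s⁻².
N = √(9.9676 × 10⁻⁵) = 9.9838 × 10⁻³ rad s⁻¹ → T = 2π/N = 629.34 s ≈ 629 s.

629 s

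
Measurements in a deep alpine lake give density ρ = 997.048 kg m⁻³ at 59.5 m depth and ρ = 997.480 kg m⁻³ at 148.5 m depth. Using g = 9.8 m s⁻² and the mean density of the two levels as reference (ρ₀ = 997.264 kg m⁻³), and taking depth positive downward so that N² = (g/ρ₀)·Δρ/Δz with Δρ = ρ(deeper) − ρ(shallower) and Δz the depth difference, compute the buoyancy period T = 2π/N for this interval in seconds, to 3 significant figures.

Δρ = 997.480 − 997.048 = 0.432 kg m⁻³ over Δz = 148.5 − 59.5 = 89 m.
N² = (9.8/997.264) × (0.432/89) = 4.7699 × 10⁻⁵ s⁻².
N = √(4.7699 × 10⁻⁵) = 6.9064 × 10⁻³ rad s⁻¹, so T = 2π/N = 909.76 s ≈ 910 s.

910 s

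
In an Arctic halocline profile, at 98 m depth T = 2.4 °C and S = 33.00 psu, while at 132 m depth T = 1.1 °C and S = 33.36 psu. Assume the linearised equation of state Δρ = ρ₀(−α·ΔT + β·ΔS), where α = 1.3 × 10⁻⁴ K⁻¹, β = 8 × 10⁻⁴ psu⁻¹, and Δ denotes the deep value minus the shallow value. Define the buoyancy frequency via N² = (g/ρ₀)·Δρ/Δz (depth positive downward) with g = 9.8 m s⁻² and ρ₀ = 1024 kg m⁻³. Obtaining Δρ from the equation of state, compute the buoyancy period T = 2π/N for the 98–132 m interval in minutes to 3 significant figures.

9.12 min

ΔT = -1.3 K, ΔS = +0.36 psu (deep − shallow).
Δρ/ρ₀ = −αΔT + βΔS = 1.69 × 10⁻⁴ + 2.88 × 10⁻⁴ = 4.57 × 10⁻⁴, so Δρ ≈ 0.4680 kg m⁻³.
N² = (g/ρ₀)·Δρ/Δz = g·(Δρ/ρ₀)/Δz = 9.8 × 4.57 × 10⁻⁴ / 34 = 1.3172 × 10⁻⁴ s⁻².
N = √(1.3172 × 10⁻⁴) = 0.011477 rad s⁻¹ → T = 2π/N = 547.46 s = 9.1243 min ≈ 9.12 min.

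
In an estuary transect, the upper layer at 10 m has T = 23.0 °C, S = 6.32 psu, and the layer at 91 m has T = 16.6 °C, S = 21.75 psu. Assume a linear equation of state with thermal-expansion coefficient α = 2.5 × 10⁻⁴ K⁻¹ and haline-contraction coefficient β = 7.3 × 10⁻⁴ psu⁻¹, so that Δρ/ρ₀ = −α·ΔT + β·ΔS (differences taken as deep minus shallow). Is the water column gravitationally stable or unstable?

stable

ΔT = 16.6 − 23.0 = -6.4 K and ΔS = 21.75 − 6.32 = +15.43 psu (deep − shallow).
−αΔT = 1.60 × 10⁻³; βΔS = 0.0112639; sum Δρ/ρ₀ = 0.0128639.
Δρ/ρ₀ > 0, so Δρ > 0: deeper water is denser → statically stable.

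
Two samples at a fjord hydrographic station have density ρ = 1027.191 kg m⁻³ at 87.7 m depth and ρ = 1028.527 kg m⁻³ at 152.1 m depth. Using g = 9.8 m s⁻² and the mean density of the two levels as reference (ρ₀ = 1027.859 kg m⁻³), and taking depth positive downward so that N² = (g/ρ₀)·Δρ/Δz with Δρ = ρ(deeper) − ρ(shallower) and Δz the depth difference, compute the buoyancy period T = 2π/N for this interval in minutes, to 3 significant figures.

7.45 min

Δρ = 1028.527 − 1027.191 = 1.336 kg m⁻³ over Δz = 152.1 − 87.7 = 64.4 m.
N² = (9.8/1027.859) × (1.336/64.4) = 1.9779 × 10⁻⁴ s⁻².
N = √(1.9779 × 10⁻⁴) = 0.014064 rad s⁻¹, so T = 2π/N = 446.76 s = 7.4460 min ≈ 7.45 min.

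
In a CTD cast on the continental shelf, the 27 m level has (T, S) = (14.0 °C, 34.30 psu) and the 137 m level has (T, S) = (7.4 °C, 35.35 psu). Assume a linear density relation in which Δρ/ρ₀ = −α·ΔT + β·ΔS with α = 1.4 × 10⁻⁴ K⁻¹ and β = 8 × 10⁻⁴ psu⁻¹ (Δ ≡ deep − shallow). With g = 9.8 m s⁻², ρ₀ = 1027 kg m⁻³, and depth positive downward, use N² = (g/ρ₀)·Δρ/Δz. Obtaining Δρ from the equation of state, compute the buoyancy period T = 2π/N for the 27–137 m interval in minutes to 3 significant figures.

8.35 min

ΔT = -6.6 K, ΔS = +1.05 psu (deep − shallow).
Δρ/ρ₀ = −αΔT + βΔS = 9.24 × 10⁻⁴ + 8.40 × 10⁻⁴ = 1.764 × 10⁻³, so Δρ ≈ 1.812 kg m⁻³.
N² = (g/ρ₀)·Δρ/Δz = g·(Δρ/ρ₀)/Δz = 9.8 × 1.764 × 10⁻³ / 110 = 1.5716 × 10⁻⁴ s⁻².
N = √(1.5716 × 10⁻⁴) = 0.012536 rad s⁻¹ → T = 2π/N = 501.21 s = 8.3535 min ≈ 8.35 min.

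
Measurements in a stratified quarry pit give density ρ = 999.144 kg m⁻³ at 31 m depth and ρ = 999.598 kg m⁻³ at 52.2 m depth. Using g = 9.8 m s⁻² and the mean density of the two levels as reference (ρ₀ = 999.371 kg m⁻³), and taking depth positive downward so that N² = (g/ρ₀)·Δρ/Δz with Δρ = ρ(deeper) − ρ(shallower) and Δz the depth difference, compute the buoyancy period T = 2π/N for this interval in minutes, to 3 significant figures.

Δρ = 999.598 − 999.144 = 0.454 kg m⁻³ over Δz = 52.2 − 31 = 21.2 m.
N² = (9.8/999.371) × (0.454/21.2) = 2.1000 × 10⁻⁴ s⁻².
N = √(2.1000 × 10⁻⁴) = 0.014491 rad s⁻¹, so T = 2π/N = 433.59 s = 7.2265 min ≈ 7.23 min.

7.23 min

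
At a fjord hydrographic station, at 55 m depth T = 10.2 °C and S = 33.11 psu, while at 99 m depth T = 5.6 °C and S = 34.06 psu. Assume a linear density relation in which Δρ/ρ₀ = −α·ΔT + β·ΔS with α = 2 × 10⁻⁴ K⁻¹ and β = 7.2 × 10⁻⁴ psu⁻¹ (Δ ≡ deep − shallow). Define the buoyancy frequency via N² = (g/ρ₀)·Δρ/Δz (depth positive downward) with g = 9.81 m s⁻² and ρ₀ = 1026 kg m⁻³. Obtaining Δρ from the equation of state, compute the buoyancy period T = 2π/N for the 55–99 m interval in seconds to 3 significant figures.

ΔT = -4.6 K, ΔS = +0.95 psu (deep − shallow).
Δρ/ρ₀ = −αΔT + βΔS = 9.20 × 10⁻⁴ + 6.84 × 10⁻⁴ = 1.604 × 10⁻³, so Δρ ≈ 1.646 kg m⁻³.
N² = (g/ρ₀)·Δρ/Δz = g·(Δρ/ρ₀)/Δz = 9.81 × 1.604 × 10⁻³ / 44 = 3.5762 × 10⁻⁴ s⁻².
N = √(3.5762 × 10⁻⁴) = 0.018911 rad s⁻¹ → T = 2π/N = 332.25 s ≈ 332 s.

332 s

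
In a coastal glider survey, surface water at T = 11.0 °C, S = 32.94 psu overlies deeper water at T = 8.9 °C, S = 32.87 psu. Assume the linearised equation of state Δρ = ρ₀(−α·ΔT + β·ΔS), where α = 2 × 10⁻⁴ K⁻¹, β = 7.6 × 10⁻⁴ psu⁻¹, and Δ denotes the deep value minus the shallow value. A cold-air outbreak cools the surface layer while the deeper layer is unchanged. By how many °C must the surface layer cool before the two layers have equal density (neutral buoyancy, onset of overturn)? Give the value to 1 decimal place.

1.8 °C

Neutral buoyancy requires Δρ = 0, i.e. −α(T_deep − T_surf′) + β(S_deep − S_surf) = 0.
T_surf′ = T_deep − (β/α)·ΔS = 8.9 − (7.6 × 10⁻⁴/2 × 10⁻⁴)·(-0.07) = 9.166 °C.
Cooling required: 11.0 − (9.166) = 1.834 °C.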